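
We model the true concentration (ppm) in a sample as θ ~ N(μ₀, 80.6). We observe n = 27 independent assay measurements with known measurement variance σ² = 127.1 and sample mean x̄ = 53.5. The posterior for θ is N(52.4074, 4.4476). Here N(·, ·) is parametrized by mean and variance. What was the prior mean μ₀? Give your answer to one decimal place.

μ₀ = 33.7

With known observation variance, the Normal–Normal posterior has precision τ_n = τ₀ + n/σ² and mean μ_n = (τ₀μ₀ + (n/σ²)x̄)/τ_n.
Here τ₀ = 1/80.6 = 0.012407 and τ_data = 27/127.1 = 0.212431, so τ_n = 0.224838.
Rearranging for μ₀: μ₀ = (μ_n·τ_n − τ_data·x̄)/τ₀ = (52.4074·0.224838 − 0.212431·53.5) / 0.012407 = 0.418117/0.012407 ≈ 33.7.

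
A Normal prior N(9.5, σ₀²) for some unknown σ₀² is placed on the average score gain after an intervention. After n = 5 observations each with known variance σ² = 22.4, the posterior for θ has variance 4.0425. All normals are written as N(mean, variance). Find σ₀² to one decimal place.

σ₀² = 41.4

For the Normal–Normal model with known σ², precisions add: τ_n = τ₀ + n/σ².
So 1/σ₀² = 1/4.0425 − 5/22.4 = 0.247372 − 0.223214 = 0.024158.
Hence σ₀² = 1/0.024158 ≈ 41.4.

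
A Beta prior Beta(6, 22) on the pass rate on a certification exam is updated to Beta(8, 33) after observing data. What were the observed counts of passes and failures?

2 passes and 11 failures

Beta is conjugate to the binomial likelihood: posterior = Beta(α+s, β+f).
Match parameters: s=8−6=2, f=33−22=11.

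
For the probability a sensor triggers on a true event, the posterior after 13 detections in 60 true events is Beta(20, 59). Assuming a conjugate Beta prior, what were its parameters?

Under Beta–binomial conjugacy the posterior parameters are (a+s, b+f).
Subtract the data counts: 20−13=7, 59−47=12.

Beta(7, 12)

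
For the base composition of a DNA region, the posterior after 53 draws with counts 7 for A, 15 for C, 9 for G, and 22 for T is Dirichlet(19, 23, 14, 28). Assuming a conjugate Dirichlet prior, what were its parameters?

For a Dirichlet(α) prior with multinomial counts c, the posterior is Dirichlet(α + c) componentwise.
Subtract each count from the matching posterior parameter: 19−7=12, 23−15=8, 14−9=5, 28−22=6.

Dirichlet(12, 8, 5, 6)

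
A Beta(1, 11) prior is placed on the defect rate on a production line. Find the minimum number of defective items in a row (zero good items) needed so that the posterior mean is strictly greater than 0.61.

After k defective items and 0 good items the posterior is Beta(1+k, 11), with mean (1+k)/(1+11+k).
Set (1+k)/(12+k) > 0.61 and solve: k > (0.61·12 − 1)/(1 − 0.61) = 16.205.
The smallest integer exceeding 16.205 is 17.

k = 17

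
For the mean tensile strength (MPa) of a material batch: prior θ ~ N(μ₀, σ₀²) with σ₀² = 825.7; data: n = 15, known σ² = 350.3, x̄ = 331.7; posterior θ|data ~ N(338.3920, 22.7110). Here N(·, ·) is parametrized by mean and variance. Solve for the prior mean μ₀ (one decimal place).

The posterior mean is a precision-weighted average: μ_n = (τ₀μ₀ + τ_data·x̄)/(τ₀+τ_data), with τ₀=1/σ₀² and τ_data=n/σ².
Here τ₀ = 1/825.7 = 0.001211 and τ_data = 15/350.3 = 0.042820, so τ_n = 0.044031.
Rearranging for μ₀: μ₀ = (μ_n·τ_n − τ_data·x̄)/τ₀ = (338.3920·0.044031 − 0.042820·331.7) / 0.001211 = 0.696344/0.001211 ≈ 575.0.

μ₀ = 575.0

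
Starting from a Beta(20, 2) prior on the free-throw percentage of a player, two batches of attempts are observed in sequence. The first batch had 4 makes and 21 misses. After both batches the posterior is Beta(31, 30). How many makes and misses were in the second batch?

Sequential conjugate updates are equivalent to a single update on the pooled data, so total successes = posterior α − prior α and total failures = posterior β − prior β.
Total across both batches: 31−20=11 makes, 30−2=28 misses.
Subtract the first batch: 11−4=7 makes and 28−21=7 misses.

7 makes and 7 misses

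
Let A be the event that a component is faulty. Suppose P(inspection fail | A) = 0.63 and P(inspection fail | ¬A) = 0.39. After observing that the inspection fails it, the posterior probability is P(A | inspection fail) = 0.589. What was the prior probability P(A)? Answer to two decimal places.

Bayes' rule in odds form gives O(A|E) = O(A)·[P(E|A)/P(E|¬A)], hence O(A) = O(A|E)/LR.
Posterior odds = 0.589/(1−0.589) = 1.4331. LR = 0.63/0.39 = 1.6154.
Prior odds = 1.4331/1.6154 = 0.8871, so P(A) = 0.8871/(1+0.8871) ≈ 0.47.

P(A) = 0.47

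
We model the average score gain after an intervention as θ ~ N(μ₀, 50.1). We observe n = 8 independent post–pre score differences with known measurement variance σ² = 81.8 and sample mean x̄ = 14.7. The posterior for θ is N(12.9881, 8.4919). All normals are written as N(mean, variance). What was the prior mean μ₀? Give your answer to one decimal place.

The posterior mean is a precision-weighted average: μ_n = (τ₀μ₀ + τ_data·x̄)/(τ₀+τ_data), with τ₀=1/σ₀² and τ_data=n/σ².
Here τ₀ = 1/50.1 = 0.019960 and τ_data = 8/81.8 = 0.097800, so τ_n = 0.117760.
Rearranging for μ₀: μ₀ = (μ_n·τ_n − τ_data·x̄)/τ₀ = (12.9881·0.117760 − 0.097800·14.7) / 0.019960 = 0.091819/0.019960 ≈ 4.6.

μ₀ = 4.6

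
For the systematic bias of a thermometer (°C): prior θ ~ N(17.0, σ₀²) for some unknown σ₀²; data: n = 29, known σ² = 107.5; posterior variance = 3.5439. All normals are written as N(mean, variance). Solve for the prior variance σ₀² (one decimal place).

σ₀² = 80.6

Posterior precision equals prior precision plus data precision: 1/σ_n² = 1/σ₀² + n/σ².
So 1/σ₀² = 1/3.5439 − 29/107.5 = 0.282175 − 0.269767 = 0.012408.
Hence σ₀² = 1/0.012408 ≈ 80.6.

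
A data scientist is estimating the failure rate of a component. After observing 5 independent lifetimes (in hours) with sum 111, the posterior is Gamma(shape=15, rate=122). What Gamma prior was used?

Gamma(shape=10, rate=11)

For an exponential likelihood with a Gamma(α, β) prior on the rate, n observations with total T give posterior Gamma(α+n, β+T).
So α = 15 − 5 = 10 and β = 122 − 111 = 11.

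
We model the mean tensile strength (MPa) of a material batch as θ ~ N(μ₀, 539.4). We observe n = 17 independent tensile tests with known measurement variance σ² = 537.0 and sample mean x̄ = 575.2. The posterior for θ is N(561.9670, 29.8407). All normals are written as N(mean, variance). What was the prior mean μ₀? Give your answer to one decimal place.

μ₀ = 336.0

With known observation variance, the Normal–Normal posterior has precision τ_n = τ₀ + n/σ² and mean μ_n = (τ₀μ₀ + (n/σ²)x̄)/τ_n.
Here τ₀ = 1/539.4 = 0.001854 and τ_data = 17/537.0 = 0.031657, so τ_n = 0.033511.
Rearranging for μ₀: μ₀ = (μ_n·τ_n − τ_data·x̄)/τ₀ = (561.9670·0.033511 − 0.031657·575.2) / 0.001854 = 0.622970/0.001854 ≈ 336.0.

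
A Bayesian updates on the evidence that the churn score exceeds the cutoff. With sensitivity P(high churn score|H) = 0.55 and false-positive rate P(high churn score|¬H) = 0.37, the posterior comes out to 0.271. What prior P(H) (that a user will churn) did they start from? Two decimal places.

In odds form, posterior odds = prior odds × likelihood ratio, so prior odds = posterior odds ÷ LR.
Posterior odds = 0.271/(1−0.271) = 0.3717. LR = 0.55/0.37 = 1.4865.
Prior odds = 0.3717/1.4865 = 0.2501, so P(H) = 0.2501/(1+0.2501) ≈ 0.20.

P(H) = 0.20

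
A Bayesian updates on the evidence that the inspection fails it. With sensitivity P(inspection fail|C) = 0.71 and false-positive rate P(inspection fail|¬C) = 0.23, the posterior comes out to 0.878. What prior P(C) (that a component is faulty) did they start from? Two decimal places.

In odds form, posterior odds = prior odds × likelihood ratio, so prior odds = posterior odds ÷ LR.
Posterior odds = 0.878/(1−0.878) = 7.1967. LR = 0.71/0.23 = 3.0870.
Prior odds = 7.1967/3.0870 = 2.3313, so P(C) = 2.3313/(1+2.3313) ≈ 0.70.

P(C) = 0.70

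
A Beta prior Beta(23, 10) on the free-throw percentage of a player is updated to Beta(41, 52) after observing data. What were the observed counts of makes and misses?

18 makes and 42 misses

Beta is conjugate to the binomial likelihood: posterior = Beta(a+s, b+f).
So s = 41 − 23 = 18 and f = 52 − 10 = 42.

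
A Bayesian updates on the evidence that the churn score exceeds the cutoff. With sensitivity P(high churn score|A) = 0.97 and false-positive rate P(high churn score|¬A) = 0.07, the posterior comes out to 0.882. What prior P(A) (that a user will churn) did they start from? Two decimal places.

Bayes' rule in odds form gives O(A|E) = O(A)·[P(E|A)/P(E|¬A)], hence O(A) = O(A|E)/LR.
Posterior odds = 0.882/(1−0.882) = 7.4746. LR = 0.97/0.07 = 13.8571.
Prior odds = 7.4746/13.8571 = 0.5394, so P(A) = 0.5394/(1+0.5394) ≈ 0.35.

P(A) = 0.35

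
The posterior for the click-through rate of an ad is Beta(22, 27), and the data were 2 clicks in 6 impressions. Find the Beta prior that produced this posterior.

Beta(20, 23)

Under Beta–binomial conjugacy the posterior parameters are (α+s, β+f).
So α = 22 − 2 = 20 and β = 27 − 4 = 23.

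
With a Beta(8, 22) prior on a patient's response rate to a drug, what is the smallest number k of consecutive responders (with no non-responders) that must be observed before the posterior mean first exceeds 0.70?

After k responders and 0 non-responders the posterior is Beta(8+k, 22), with mean (8+k)/(8+22+k).
Set (8+k)/(30+k) > 0.70 and solve: k > (0.70·30 − 8)/(1 − 0.70) = 43.333.
The smallest integer exceeding 43.333 is 44, and checking k=44: (52)/(74) = 0.7027 > 0.70.

k = 44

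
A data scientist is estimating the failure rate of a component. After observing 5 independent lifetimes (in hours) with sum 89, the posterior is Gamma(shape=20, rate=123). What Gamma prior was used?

Gamma(shape=15, rate=34)

Gamma–exponential conjugacy: posterior shape = α + n, posterior rate = β + Σtᵢ.
So α = 20 − 5 = 15 and β = 123 − 89 = 34.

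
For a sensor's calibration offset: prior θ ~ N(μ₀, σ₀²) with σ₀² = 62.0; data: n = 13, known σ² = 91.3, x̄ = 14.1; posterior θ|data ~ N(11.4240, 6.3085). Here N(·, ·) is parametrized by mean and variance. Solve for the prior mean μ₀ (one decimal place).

The posterior mean is a precision-weighted average: μ_n = (τ₀μ₀ + τ_data·x̄)/(τ₀+τ_data), with τ₀=1/σ₀² and τ_data=n/σ².
Here τ₀ = 1/62.0 = 0.016129 and τ_data = 13/91.3 = 0.142388, so τ_n = 0.158517.
Rearranging for μ₀: μ₀ = (μ_n·τ_n − τ_data·x̄)/τ₀ = (11.4240·0.158517 − 0.142388·14.1) / 0.016129 = -0.196773/0.016129 ≈ -12.2.

μ₀ = -12.2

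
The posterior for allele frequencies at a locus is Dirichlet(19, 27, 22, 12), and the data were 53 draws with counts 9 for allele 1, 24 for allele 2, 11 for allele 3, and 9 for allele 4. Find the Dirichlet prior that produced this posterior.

For a Dirichlet(α) prior with multinomial counts c, the posterior is Dirichlet(α + c) componentwise.
Subtract each count from the matching posterior parameter: 19−9=10, 27−24=3, 22−11=11, 12−9=3.

Dirichlet(10, 3, 11, 3)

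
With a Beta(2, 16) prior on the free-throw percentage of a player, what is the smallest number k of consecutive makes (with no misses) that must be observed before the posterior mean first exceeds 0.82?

After k makes and 0 misses the posterior is Beta(2+k, 16), with mean (2+k)/(2+16+k).
Set (2+k)/(18+k) > 0.82 and solve: k > (0.82·18 − 2)/(1 − 0.82) = 70.889.
The smallest integer exceeding 70.889 is 71, and checking k=71: (73)/(89) = 0.8202 > 0.82.

k = 71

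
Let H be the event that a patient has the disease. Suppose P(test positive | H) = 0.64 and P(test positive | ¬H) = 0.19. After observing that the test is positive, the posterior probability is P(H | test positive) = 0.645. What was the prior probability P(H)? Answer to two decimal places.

In odds form, posterior odds = prior odds × likelihood ratio, so prior odds = posterior odds ÷ LR.
Posterior odds = 0.645/(1−0.645) = 1.8169. LR = 0.64/0.19 = 3.3684.
Prior odds = 1.8169/3.3684 = 0.5394, so P(H) = 0.5394/(1+0.5394) ≈ 0.35.

P(H) = 0.35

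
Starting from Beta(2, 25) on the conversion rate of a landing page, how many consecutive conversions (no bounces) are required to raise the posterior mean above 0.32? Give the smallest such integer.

k = 10

After k conversions and 0 bounces the posterior is Beta(2+k, 25), with mean (2+k)/(2+25+k).
Set (2+k)/(27+k) > 0.32 and solve: k > (0.32·27 − 2)/(1 − 0.32) = 9.765.
The smallest integer exceeding 9.765 is 10, and checking k=10: (12)/(37) = 0.3243 > 0.32.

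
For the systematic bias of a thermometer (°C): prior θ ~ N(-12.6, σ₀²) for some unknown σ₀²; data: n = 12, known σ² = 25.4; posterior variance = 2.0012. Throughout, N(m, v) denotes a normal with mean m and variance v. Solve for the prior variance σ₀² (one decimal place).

σ₀² = 36.7

For the Normal–Normal model with known σ², precisions add: τ_n = τ₀ + n/σ².
So 1/σ₀² = 1/2.0012 − 12/25.4 = 0.499700 − 0.472441 = 0.027259.
Hence σ₀² = 1/0.027259 ≈ 36.7.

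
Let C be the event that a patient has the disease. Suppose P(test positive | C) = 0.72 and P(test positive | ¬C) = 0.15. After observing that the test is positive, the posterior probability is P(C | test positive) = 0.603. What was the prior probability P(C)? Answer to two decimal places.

Bayes' rule in odds form gives O(C|E) = O(C)·[P(E|C)/P(E|¬C)], hence O(C) = O(C|E)/LR.
Posterior odds = 0.603/(1−0.603) = 1.5189. LR = 0.72/0.15 = 4.8000.
Prior odds = 1.5189/4.8000 = 0.3164, so P(C) = 0.3164/(1+0.3164) ≈ 0.24.

P(C) = 0.24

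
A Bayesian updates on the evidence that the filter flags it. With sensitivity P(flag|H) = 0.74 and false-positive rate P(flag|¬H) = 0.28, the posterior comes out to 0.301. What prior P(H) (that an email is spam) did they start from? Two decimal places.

In odds form, posterior odds = prior odds × likelihood ratio, so prior odds = posterior odds ÷ LR.
Posterior odds = 0.301/(1−0.301) = 0.4306. LR = 0.74/0.28 = 2.6429.
Prior odds = 0.4306/2.6429 = 0.1629, so P(H) = 0.1629/(1+0.1629) ≈ 0.14.

P(H) = 0.14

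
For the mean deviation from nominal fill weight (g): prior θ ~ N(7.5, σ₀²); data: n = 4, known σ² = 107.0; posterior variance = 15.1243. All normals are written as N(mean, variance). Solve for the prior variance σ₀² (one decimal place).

σ₀² = 34.8

For the Normal–Normal model with known σ², precisions add: τ_n = τ₀ + n/σ².
So 1/σ₀² = 1/15.1243 − 4/107.0 = 0.066119 − 0.037383 = 0.028736.
Hence σ₀² = 1/0.028736 ≈ 34.8.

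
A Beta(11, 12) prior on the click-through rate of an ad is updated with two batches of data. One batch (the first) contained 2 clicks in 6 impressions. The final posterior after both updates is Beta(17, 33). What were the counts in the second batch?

Because Beta–binomial updating is additive in the counts, the combined data contributed (α_post−α_prior, β_post−β_prior) successes and failures.
Total across both batches: 17−11=6 clicks, 33−12=21 non-clicks.
Subtract the first batch: 6−2=4 clicks and 21−4=17 non-clicks.

4 clicks and 17 non-clicks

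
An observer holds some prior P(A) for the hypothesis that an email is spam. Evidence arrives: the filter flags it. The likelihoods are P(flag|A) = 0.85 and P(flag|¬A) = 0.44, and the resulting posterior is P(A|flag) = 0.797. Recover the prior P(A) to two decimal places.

In odds form, posterior odds = prior odds × likelihood ratio, so prior odds = posterior odds ÷ LR.
Posterior odds = 0.797/(1−0.797) = 3.9261. LR = 0.85/0.44 = 1.9318.
Prior odds = 3.9261/1.9318 = 2.0324, so P(A) = 2.0324/(1+2.0324) ≈ 0.67.

P(A) = 0.67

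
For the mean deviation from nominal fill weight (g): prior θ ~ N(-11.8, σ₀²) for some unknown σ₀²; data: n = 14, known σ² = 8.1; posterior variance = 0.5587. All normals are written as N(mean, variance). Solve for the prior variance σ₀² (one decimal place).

For the Normal–Normal model with known σ², precisions add: τ_n = τ₀ + n/σ².
So 1/σ₀² = 1/0.5587 − 14/8.1 = 1.789869 − 1.728395 = 0.061474.
Hence σ₀² = 1/0.061474 ≈ 16.3.

σ₀² = 16.3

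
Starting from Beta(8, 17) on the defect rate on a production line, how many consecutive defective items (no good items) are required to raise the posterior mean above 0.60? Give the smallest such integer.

After k defective items and 0 good items the posterior is Beta(8+k, 17), with mean (8+k)/(8+17+k).
Set (8+k)/(25+k) > 0.60 and solve: k > (0.60·25 − 8)/(1 − 0.60) = 17.500.
The smallest integer exceeding 17.500 is 18, and checking k=18: (26)/(43) = 0.6047 > 0.60.

k = 18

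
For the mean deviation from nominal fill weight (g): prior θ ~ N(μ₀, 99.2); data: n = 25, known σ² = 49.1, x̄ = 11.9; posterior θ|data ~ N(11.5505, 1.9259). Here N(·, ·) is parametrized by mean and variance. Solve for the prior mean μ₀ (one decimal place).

μ₀ = -6.1

With known observation variance, the Normal–Normal posterior has precision τ_n = τ₀ + n/σ² and mean μ_n = (τ₀μ₀ + (n/σ²)x̄)/τ_n.
Here τ₀ = 1/99.2 = 0.010081 and τ_data = 25/49.1 = 0.509165, so τ_n = 0.519246.
Rearranging for μ₀: μ₀ = (μ_n·τ_n − τ_data·x̄)/τ₀ = (11.5505·0.519246 − 0.509165·11.9) / 0.010081 = -0.061513/0.010081 ≈ -6.1.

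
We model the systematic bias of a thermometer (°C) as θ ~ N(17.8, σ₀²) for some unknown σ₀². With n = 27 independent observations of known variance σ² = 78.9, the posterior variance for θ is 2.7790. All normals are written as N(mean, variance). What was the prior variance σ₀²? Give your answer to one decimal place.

For the Normal–Normal model with known σ², precisions add: τ_n = τ₀ + n/σ².
So 1/σ₀² = 1/2.7790 − 27/78.9 = 0.359842 − 0.342205 = 0.017637.
Hence σ₀² = 1/0.017637 ≈ 56.7.

σ₀² = 56.7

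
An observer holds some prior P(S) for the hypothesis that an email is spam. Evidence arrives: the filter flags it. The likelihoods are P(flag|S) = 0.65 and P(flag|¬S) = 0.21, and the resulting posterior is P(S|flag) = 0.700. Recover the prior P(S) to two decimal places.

In odds form, posterior odds = prior odds × likelihood ratio, so prior odds = posterior odds ÷ LR.
Posterior odds = 0.700/(1−0.700) = 2.3333. LR = 0.65/0.21 = 3.0952.
Prior odds = 2.3333/3.0952 = 0.7538, so P(S) = 0.7538/(1+0.7538) ≈ 0.43.

P(S) = 0.43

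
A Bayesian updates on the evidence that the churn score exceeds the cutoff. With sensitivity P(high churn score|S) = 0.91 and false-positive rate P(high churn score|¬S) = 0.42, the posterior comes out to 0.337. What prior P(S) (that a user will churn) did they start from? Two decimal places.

P(S) = 0.19

Bayes' rule in odds form gives O(S|E) = O(S)·[P(E|S)/P(E|¬S)], hence O(S) = O(S|E)/LR.
Posterior odds = 0.337/(1−0.337) = 0.5083. LR = 0.91/0.42 = 2.1667.
Prior odds = 0.5083/2.1667 = 0.2346, so P(S) = 0.2346/(1+0.2346) ≈ 0.19.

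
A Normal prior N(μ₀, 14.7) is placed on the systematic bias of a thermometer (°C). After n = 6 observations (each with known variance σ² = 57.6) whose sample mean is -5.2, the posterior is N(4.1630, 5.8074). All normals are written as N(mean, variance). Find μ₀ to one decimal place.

The posterior mean is a precision-weighted average: μ_n = (τ₀μ₀ + τ_data·x̄)/(τ₀+τ_data), with τ₀=1/σ₀² and τ_data=n/σ².
Here τ₀ = 1/14.7 = 0.068027 and τ_data = 6/57.6 = 0.104167, so τ_n = 0.172194.
Rearranging for μ₀: μ₀ = (μ_n·τ_n − τ_data·x̄)/τ₀ = (4.1630·0.172194 − 0.104167·-5.2) / 0.068027 = 1.258512/0.068027 ≈ 18.5.

μ₀ = 18.5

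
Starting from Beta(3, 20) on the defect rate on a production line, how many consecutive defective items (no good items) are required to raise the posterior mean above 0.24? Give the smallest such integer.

k = 4

After k defective items and 0 good items the posterior is Beta(3+k, 20), with mean (3+k)/(3+20+k).
Set (3+k)/(23+k) > 0.24 and solve: k > (0.24·23 − 3)/(1 − 0.24) = 3.316.
The smallest integer exceeding 3.316 is 4.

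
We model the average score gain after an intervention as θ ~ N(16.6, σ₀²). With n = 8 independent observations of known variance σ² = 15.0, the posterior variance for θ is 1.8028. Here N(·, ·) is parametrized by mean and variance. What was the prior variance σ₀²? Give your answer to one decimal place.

Posterior precision equals prior precision plus data precision: 1/σ_n² = 1/σ₀² + n/σ².
So 1/σ₀² = 1/1.8028 − 8/15.0 = 0.554693 − 0.533333 = 0.021360.
Hence σ₀² = 1/0.021360 ≈ 46.8.

σ₀² = 46.8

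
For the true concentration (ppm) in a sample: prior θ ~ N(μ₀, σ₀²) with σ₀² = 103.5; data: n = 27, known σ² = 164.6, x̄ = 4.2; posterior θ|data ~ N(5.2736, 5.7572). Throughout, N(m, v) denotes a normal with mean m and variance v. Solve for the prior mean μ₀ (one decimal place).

μ₀ = 23.5

With known observation variance, the Normal–Normal posterior has precision τ_n = τ₀ + n/σ² and mean μ_n = (τ₀μ₀ + (n/σ²)x̄)/τ_n.
Here τ₀ = 1/103.5 = 0.009662 and τ_data = 27/164.6 = 0.164034, so τ_n = 0.173696.
Rearranging for μ₀: μ₀ = (μ_n·τ_n − τ_data·x̄)/τ₀ = (5.2736·0.173696 − 0.164034·4.2) / 0.009662 = 0.227060/0.009662 ≈ 23.5.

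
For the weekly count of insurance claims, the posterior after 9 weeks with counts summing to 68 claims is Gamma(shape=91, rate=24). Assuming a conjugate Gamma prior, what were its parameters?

Gamma–Poisson conjugacy: posterior shape = α + Σxᵢ, posterior rate = β + n.
So α = 91 − 68 = 23 and β = 24 − 9 = 15.

Gamma(shape=23, rate=15)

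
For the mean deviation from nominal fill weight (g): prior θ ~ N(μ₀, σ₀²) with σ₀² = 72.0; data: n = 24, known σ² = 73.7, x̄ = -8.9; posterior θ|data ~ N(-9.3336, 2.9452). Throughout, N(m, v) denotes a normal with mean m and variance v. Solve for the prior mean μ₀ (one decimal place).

μ₀ = -19.5

The posterior mean is a precision-weighted average: μ_n = (τ₀μ₀ + τ_data·x̄)/(τ₀+τ_data), with τ₀=1/σ₀² and τ_data=n/σ².
Here τ₀ = 1/72.0 = 0.013889 and τ_data = 24/73.7 = 0.325645, so τ_n = 0.339534.
Rearranging for μ₀: μ₀ = (μ_n·τ_n − τ_data·x̄)/τ₀ = (-9.3336·0.339534 − 0.325645·-8.9) / 0.013889 = -0.270834/0.013889 ≈ -19.5.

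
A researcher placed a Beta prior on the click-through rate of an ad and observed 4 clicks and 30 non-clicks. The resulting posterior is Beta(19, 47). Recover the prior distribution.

Beta(15, 17)

A Beta(α, β) prior with s successes and f failures in binomial data gives a Beta(α+s, β+f) posterior.
So α = 19 − 4 = 15 and β = 47 − 30 = 17.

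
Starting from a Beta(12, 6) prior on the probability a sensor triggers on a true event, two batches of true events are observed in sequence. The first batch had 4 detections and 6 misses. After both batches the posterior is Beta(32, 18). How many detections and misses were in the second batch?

16 detections and 6 misses

Sequential conjugate updates are equivalent to a single update on the pooled data, so total successes = posterior α − prior α and total failures = posterior β − prior β.
Total across both batches: 32−12=20 detections, 18−6=12 misses.
Subtract the first batch: 20−4=16 detections and 12−6=6 misses.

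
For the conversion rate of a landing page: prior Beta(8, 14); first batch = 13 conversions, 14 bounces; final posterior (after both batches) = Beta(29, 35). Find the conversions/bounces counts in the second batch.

Because Beta–binomial updating is additive in the counts, the combined data contributed (α_post−α_prior, β_post−β_prior) successes and failures.
Total across both batches: 29−8=21 conversions, 35−14=21 bounces.
Subtract the first batch: 21−13=8 conversions and 21−14=7 bounces.

8 conversions and 7 bounces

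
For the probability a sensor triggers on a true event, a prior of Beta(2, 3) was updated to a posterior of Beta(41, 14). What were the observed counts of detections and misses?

39 detections and 11 misses

Beta is conjugate to the binomial likelihood: posterior = Beta(α+s, β+f).
So s = 41 − 2 = 39 and f = 14 − 3 = 11.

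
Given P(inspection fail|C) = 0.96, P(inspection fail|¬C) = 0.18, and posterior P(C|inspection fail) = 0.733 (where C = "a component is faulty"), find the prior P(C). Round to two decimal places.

P(C) = 0.34

Bayes' rule in odds form gives O(C|E) = O(C)·[P(E|C)/P(E|¬C)], hence O(C) = O(C|E)/LR.
Posterior odds = 0.733/(1−0.733) = 2.7453. LR = 0.96/0.18 = 5.3333.
Prior odds = 2.7453/5.3333 = 0.5147, so P(C) = 0.5147/(1+0.5147) ≈ 0.34.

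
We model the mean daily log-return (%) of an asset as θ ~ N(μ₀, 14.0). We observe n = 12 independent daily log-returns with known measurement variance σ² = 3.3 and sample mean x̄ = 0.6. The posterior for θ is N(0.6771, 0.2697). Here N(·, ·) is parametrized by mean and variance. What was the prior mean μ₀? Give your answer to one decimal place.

With known observation variance, the Normal–Normal posterior has precision τ_n = τ₀ + n/σ² and mean μ_n = (τ₀μ₀ + (n/σ²)x̄)/τ_n.
Here τ₀ = 1/14.0 = 0.071429 and τ_data = 12/3.3 = 3.636364, so τ_n = 3.707793.
Rearranging for μ₀: μ₀ = (μ_n·τ_n − τ_data·x̄)/τ₀ = (0.6771·3.707793 − 3.636364·0.6) / 0.071429 = 0.328728/0.071429 ≈ 4.6.

μ₀ = 4.6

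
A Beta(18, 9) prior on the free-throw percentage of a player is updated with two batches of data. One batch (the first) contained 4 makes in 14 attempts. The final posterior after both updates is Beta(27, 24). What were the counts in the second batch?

Sequential conjugate updates are equivalent to a single update on the pooled data, so total successes = posterior α − prior α and total failures = posterior β − prior β.
Total across both batches: 27−18=9 makes, 24−9=15 misses.
Subtract the first batch: 9−4=5 makes and 15−10=5 misses.

5 makes and 5 misses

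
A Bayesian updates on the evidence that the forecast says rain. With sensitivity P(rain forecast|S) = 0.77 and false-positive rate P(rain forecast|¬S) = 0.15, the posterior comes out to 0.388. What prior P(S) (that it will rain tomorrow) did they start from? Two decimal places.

Bayes' rule in odds form gives O(S|E) = O(S)·[P(E|S)/P(E|¬S)], hence O(S) = O(S|E)/LR.
Posterior odds = 0.388/(1−0.388) = 0.6340. LR = 0.77/0.15 = 5.1333.
Prior odds = 0.6340/5.1333 = 0.1235, so P(S) = 0.1235/(1+0.1235) ≈ 0.11.

P(S) = 0.11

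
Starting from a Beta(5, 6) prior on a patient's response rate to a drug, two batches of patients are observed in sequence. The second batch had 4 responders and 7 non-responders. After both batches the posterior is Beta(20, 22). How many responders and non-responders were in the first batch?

Sequential conjugate updates are equivalent to a single update on the pooled data, so total successes = posterior α − prior α and total failures = posterior β − prior β.
Total across both batches: 20−5=15 responders, 22−6=16 non-responders.
Subtract the second batch: 15−4=11 responders and 16−7=9 non-responders.

11 responders and 9 non-responders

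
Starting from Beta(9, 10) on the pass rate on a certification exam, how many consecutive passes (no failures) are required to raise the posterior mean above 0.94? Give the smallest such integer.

After k passes and 0 failures the posterior is Beta(9+k, 10), with mean (9+k)/(9+10+k).
Set (9+k)/(19+k) > 0.94 and solve: k > (0.94·19 − 9)/(1 − 0.94) = 147.667.
The smallest integer exceeding 147.667 is 148.

k = 148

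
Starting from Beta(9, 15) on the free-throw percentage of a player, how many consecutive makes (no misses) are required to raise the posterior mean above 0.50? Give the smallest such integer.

After k makes and 0 misses the posterior is Beta(9+k, 15), with mean (9+k)/(9+15+k).
Set (9+k)/(24+k) > 0.50 and solve: k > (0.50·24 − 9)/(1 − 0.50) = 6.000.
The smallest integer exceeding 6.000 is 7, and checking k=7: (16)/(31) = 0.5161 > 0.50.

k = 7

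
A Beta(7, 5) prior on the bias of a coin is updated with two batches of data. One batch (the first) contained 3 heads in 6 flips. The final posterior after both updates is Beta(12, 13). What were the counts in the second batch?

2 heads and 5 tails

Sequential conjugate updates are equivalent to a single update on the pooled data, so total successes = posterior α − prior α and total failures = posterior β − prior β.
Total across both batches: 12−7=5 heads, 13−5=8 tails.
Subtract the first batch: 5−3=2 heads and 8−3=5 tails.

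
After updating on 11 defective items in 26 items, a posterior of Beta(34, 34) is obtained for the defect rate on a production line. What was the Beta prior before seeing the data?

Beta(23, 19)

Under Beta–binomial conjugacy the posterior parameters are (α+s, β+f).
Subtract the data counts: 34−11=23, 34−15=19.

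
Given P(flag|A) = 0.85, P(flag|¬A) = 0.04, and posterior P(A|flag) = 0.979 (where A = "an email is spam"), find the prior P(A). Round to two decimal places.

P(A) = 0.69

In odds form, posterior odds = prior odds × likelihood ratio, so prior odds = posterior odds ÷ LR.
Posterior odds = 0.979/(1−0.979) = 46.6190. LR = 0.85/0.04 = 21.2500.
Prior odds = 46.6190/21.2500 = 2.1938, so P(A) = 2.1938/(1+2.1938) ≈ 0.69.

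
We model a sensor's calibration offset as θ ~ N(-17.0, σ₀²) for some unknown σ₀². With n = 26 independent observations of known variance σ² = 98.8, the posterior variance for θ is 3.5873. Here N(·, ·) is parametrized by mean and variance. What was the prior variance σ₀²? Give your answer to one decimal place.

Posterior precision equals prior precision plus data precision: 1/σ_n² = 1/σ₀² + n/σ².
So 1/σ₀² = 1/3.5873 − 26/98.8 = 0.278761 − 0.263158 = 0.015603.
Hence σ₀² = 1/0.015603 ≈ 64.1.

σ₀² = 64.1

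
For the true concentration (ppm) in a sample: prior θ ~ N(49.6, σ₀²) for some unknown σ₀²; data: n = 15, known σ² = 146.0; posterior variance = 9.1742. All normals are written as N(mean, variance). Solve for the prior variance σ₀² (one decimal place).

σ₀² = 159.7

For the Normal–Normal model with known σ², precisions add: τ_n = τ₀ + n/σ².
So 1/σ₀² = 1/9.1742 − 15/146.0 = 0.109001 − 0.102740 = 0.006261.
Hence σ₀² = 1/0.006261 ≈ 159.7.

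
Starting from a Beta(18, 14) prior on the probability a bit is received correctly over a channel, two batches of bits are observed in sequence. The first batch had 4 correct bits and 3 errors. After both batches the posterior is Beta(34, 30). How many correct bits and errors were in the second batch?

Because Beta–binomial updating is additive in the counts, the combined data contributed (α_post−α_prior, β_post−β_prior) successes and failures.
Total across both batches: 34−18=16 correct bits, 30−14=16 errors.
Subtract the first batch: 16−4=12 correct bits and 16−3=13 errors.

12 correct bits and 13 errors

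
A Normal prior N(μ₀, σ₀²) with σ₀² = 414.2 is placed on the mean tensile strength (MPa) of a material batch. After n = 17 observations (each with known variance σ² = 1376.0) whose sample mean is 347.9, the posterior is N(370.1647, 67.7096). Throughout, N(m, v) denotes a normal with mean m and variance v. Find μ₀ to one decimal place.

μ₀ = 484.1

The posterior mean is a precision-weighted average: μ_n = (τ₀μ₀ + τ_data·x̄)/(τ₀+τ_data), with τ₀=1/σ₀² and τ_data=n/σ².
Here τ₀ = 1/414.2 = 0.002414 and τ_data = 17/1376.0 = 0.012355, so τ_n = 0.014769.
Rearranging for μ₀: μ₀ = (μ_n·τ_n − τ_data·x̄)/τ₀ = (370.1647·0.014769 − 0.012355·347.9) / 0.002414 = 1.168658/0.002414 ≈ 484.1.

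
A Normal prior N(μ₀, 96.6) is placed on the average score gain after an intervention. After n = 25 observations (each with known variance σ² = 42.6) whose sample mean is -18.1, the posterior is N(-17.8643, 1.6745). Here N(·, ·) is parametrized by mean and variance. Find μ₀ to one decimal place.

μ₀ = -4.5

The posterior mean is a precision-weighted average: μ_n = (τ₀μ₀ + τ_data·x̄)/(τ₀+τ_data), with τ₀=1/σ₀² and τ_data=n/σ².
Here τ₀ = 1/96.6 = 0.010352 and τ_data = 25/42.6 = 0.586854, so τ_n = 0.597206.
Rearranging for μ₀: μ₀ = (μ_n·τ_n − τ_data·x̄)/τ₀ = (-17.8643·0.597206 − 0.586854·-18.1) / 0.010352 = -0.046610/0.010352 ≈ -4.5.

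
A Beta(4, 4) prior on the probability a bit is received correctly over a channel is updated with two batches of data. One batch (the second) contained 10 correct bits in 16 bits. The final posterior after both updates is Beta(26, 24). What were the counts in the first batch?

Because Beta–binomial updating is additive in the counts, the combined data contributed (α_post−α_prior, β_post−β_prior) successes and failures.
Total across both batches: 26−4=22 correct bits, 24−4=20 errors.
Subtract the second batch: 22−10=12 correct bits and 20−6=14 errors.

12 correct bits and 14 errors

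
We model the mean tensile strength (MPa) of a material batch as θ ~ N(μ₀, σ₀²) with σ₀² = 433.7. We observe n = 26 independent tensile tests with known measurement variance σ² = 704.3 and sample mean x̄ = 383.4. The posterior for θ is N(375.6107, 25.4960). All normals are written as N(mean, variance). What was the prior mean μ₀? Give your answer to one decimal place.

The posterior mean is a precision-weighted average: μ_n = (τ₀μ₀ + τ_data·x̄)/(τ₀+τ_data), with τ₀=1/σ₀² and τ_data=n/σ².
Here τ₀ = 1/433.7 = 0.002306 and τ_data = 26/704.3 = 0.036916, so τ_n = 0.039222.
Rearranging for μ₀: μ₀ = (μ_n·τ_n − τ_data·x̄)/τ₀ = (375.6107·0.039222 − 0.036916·383.4) / 0.002306 = 0.578608/0.002306 ≈ 250.9.

μ₀ = 250.9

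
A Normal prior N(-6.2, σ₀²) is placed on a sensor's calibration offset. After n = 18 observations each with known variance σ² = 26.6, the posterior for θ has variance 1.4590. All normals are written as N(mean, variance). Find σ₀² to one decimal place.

For the Normal–Normal model with known σ², precisions add: τ_n = τ₀ + n/σ².
So 1/σ₀² = 1/1.4590 − 18/26.6 = 0.685401 − 0.676692 = 0.008709.
Hence σ₀² = 1/0.008709 ≈ 114.8.

σ₀² = 114.8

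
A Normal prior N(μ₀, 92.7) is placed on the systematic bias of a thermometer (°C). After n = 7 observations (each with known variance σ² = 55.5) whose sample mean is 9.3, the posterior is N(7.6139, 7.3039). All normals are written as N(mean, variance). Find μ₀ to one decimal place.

With known observation variance, the Normal–Normal posterior has precision τ_n = τ₀ + n/σ² and mean μ_n = (τ₀μ₀ + (n/σ²)x̄)/τ_n.
Here τ₀ = 1/92.7 = 0.010787 and τ_data = 7/55.5 = 0.126126, so τ_n = 0.136913.
Rearranging for μ₀: μ₀ = (μ_n·τ_n − τ_data·x̄)/τ₀ = (7.6139·0.136913 − 0.126126·9.3) / 0.010787 = -0.130530/0.010787 ≈ -12.1.

μ₀ = -12.1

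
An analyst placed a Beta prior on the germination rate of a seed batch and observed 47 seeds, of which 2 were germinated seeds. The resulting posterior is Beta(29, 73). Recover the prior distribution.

Under Beta–binomial conjugacy the posterior parameters are (a+s, b+f).
So a = 29 − 2 = 27 and b = 73 − 45 = 28.

Beta(27, 28)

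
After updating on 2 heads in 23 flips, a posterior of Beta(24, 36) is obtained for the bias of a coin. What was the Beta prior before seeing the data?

Beta(22, 15)

A Beta(a, b) prior with s successes and f failures in binomial data gives a Beta(a+s, b+f) posterior.
Subtract the data counts: 24−2=22, 36−21=15.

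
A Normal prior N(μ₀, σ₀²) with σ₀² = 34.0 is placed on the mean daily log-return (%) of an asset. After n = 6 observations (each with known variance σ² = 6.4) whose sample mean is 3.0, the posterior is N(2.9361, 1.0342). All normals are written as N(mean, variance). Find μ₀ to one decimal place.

μ₀ = 0.9

With known observation variance, the Normal–Normal posterior has precision τ_n = τ₀ + n/σ² and mean μ_n = (τ₀μ₀ + (n/σ²)x̄)/τ_n.
Here τ₀ = 1/34.0 = 0.029412 and τ_data = 6/6.4 = 0.937500, so τ_n = 0.966912.
Rearranging for μ₀: μ₀ = (μ_n·τ_n − τ_data·x̄)/τ₀ = (2.9361·0.966912 − 0.937500·3.0) / 0.029412 = 0.026450/0.029412 ≈ 0.9.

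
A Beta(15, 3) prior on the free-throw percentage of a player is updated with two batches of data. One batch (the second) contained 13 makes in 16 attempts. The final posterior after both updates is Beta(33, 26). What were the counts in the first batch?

5 makes and 20 misses

Sequential conjugate updates are equivalent to a single update on the pooled data, so total successes = posterior α − prior α and total failures = posterior β − prior β.
Total across both batches: 33−15=18 makes, 26−3=23 misses.
Subtract the second batch: 18−13=5 makes and 23−3=20 misses.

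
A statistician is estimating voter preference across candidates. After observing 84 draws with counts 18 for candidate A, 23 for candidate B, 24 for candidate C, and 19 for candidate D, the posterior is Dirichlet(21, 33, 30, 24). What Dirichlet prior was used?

For a Dirichlet(α) prior with multinomial counts c, the posterior is Dirichlet(α + c) componentwise.
Subtract each count from the matching posterior parameter: 21−18=3, 33−23=10, 30−24=6, 24−19=5.

Dirichlet(3, 10, 6, 5)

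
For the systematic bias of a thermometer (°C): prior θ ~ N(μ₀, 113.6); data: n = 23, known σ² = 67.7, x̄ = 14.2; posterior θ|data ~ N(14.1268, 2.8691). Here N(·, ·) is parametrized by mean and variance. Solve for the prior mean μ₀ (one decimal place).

With known observation variance, the Normal–Normal posterior has precision τ_n = τ₀ + n/σ² and mean μ_n = (τ₀μ₀ + (n/σ²)x̄)/τ_n.
Here τ₀ = 1/113.6 = 0.008803 and τ_data = 23/67.7 = 0.339734, so τ_n = 0.348537.
Rearranging for μ₀: μ₀ = (μ_n·τ_n − τ_data·x̄)/τ₀ = (14.1268·0.348537 − 0.339734·14.2) / 0.008803 = 0.099490/0.008803 ≈ 11.3.

μ₀ = 11.3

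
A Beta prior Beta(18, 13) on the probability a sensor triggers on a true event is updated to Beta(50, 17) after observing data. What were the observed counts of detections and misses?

32 detections and 4 misses

Under Beta–binomial conjugacy the posterior parameters are (α+s, β+f).
So s = 50 − 18 = 32 and f = 17 − 13 = 4.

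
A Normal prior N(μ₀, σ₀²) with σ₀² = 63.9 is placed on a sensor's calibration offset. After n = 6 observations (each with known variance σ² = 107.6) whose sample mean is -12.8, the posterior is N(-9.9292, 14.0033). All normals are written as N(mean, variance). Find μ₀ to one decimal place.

μ₀ = 0.3

With known observation variance, the Normal–Normal posterior has precision τ_n = τ₀ + n/σ² and mean μ_n = (τ₀μ₀ + (n/σ²)x̄)/τ_n.
Here τ₀ = 1/63.9 = 0.015649 and τ_data = 6/107.6 = 0.055762, so τ_n = 0.071411.
Rearranging for μ₀: μ₀ = (μ_n·τ_n − τ_data·x̄)/τ₀ = (-9.9292·0.071411 − 0.055762·-12.8) / 0.015649 = 0.004699/0.015649 ≈ 0.3.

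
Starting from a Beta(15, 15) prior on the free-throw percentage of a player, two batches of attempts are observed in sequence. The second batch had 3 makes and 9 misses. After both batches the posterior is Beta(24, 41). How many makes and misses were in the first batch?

6 makes and 17 misses

Because Beta–binomial updating is additive in the counts, the combined data contributed (α_post−α_prior, β_post−β_prior) successes and failures.
Total across both batches: 24−15=9 makes, 41−15=26 misses.
Subtract the second batch: 9−3=6 makes and 26−9=17 misses.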